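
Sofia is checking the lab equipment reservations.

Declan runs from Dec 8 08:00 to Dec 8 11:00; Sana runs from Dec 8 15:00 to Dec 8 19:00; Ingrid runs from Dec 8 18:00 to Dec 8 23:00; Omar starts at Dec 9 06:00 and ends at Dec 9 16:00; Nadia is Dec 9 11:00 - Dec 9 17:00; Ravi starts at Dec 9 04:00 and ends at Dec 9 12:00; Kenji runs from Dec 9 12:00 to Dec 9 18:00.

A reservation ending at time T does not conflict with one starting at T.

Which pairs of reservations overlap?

Ingrid & Sana, Kenji & Nadia, Kenji & Omar, Nadia & Omar, Nadia & Ravi, Omar & Ravi

Sorted by start: Declan, Sana, Ingrid, Ravi, Omar, Nadia, Kenji.
Sana starts after Declan ends — done with Declan.
Ingrid starts before Sana ends → Sana and Ingrid overlap.
Ravi starts after Sana ends — done with Sana.
Ravi starts after Ingrid ends — done with Ingrid.
Omar starts before Ravi ends → Ravi and Omar overlap.
Nadia starts before Ravi ends → Ravi and Nadia overlap.
Kenji starts exactly when Ravi ends (back-to-back, no overlap).
Nadia starts before Omar ends → Omar and Nadia overlap.
Kenji starts before Omar ends → Omar and Kenji overlap.
Kenji starts before Nadia ends → Nadia and Kenji overlap.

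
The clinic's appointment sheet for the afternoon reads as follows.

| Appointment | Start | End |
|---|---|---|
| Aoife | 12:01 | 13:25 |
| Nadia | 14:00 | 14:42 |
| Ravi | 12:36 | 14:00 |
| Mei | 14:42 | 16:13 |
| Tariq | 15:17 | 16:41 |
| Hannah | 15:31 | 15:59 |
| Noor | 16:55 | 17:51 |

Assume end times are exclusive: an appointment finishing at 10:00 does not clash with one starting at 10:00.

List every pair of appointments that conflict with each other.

Aoife & Ravi, Hannah & Mei, Hannah & Tariq, Mei & Tariq

Two intervals overlap when each starts before the other ends.
Sorted by start: Aoife, Ravi, Nadia, Mei, Tariq, Hannah, Noor.
Ravi starts before Aoife ends → Aoife and Ravi overlap.
Nadia starts after Aoife ends, so Aoife has no further overlaps.
Nadia starts exactly when Ravi ends (back-to-back, no overlap), so Ravi has no further overlaps.
Mei starts exactly when Nadia ends (back-to-back, no overlap), so Nadia has no further overlaps.
Tariq starts before Mei ends → Mei and Tariq overlap.
Hannah starts before Mei ends → Mei and Hannah overlap.
Noor starts after Mei ends.
Hannah starts before Tariq ends → Tariq and Hannah overlap.
Noor starts after Tariq ends.
Noor starts after Hannah ends.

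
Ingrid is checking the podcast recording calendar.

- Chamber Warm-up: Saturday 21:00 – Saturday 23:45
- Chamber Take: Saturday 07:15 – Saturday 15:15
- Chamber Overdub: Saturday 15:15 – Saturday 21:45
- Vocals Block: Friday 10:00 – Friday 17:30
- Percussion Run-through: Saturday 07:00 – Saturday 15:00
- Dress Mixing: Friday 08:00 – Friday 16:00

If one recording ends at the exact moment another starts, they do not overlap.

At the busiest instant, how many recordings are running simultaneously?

2

Sweep the timeline, counting +1 at each start and −1 at each end (ends before starts at a tie):
Friday 08:00 start Dress Mixing → 1
Friday 10:00 start Vocals Block → 2
Friday 16:00 end Dress Mixing → 1
Friday 17:30 end Vocals Block → 0
Saturday 07:00 start Percussion Run-through → 1
Saturday 07:15 start Chamber Take → 2
Saturday 15:00 end Percussion Run-through → 1
Saturday 15:15 end Chamber Take → 0
Saturday 15:15 start Chamber Overdub → 1
Saturday 21:00 start Chamber Warm-up → 2
Saturday 21:45 end Chamber Overdub → 1
Saturday 23:45 end Chamber Warm-up → 0
Peak is 2, at Friday 10:00 (Dress Mixing, Vocals Block).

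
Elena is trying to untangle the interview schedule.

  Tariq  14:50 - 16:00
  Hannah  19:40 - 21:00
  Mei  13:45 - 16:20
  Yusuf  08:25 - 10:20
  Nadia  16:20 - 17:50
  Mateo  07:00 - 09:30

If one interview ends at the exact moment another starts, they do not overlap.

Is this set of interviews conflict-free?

Two intervals overlap when each starts before the other ends.
Sorted by start: Mateo, Yusuf, Mei, Tariq, Nadia, Hannah.
Yusuf starts before Mateo ends → Mateo and Yusuf overlap.
That's a conflict, so the schedule is not conflict-free.

No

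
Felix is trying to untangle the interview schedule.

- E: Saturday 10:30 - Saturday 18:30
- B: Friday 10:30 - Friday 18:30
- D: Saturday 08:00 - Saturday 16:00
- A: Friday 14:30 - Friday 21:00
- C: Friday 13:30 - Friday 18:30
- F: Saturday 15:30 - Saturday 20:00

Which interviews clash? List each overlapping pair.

A & B, A & C, B & C, D & E, D & F, E & F

Sorted by start: B, C, A, D, E, F.
C starts before B ends → B and C overlap.
A starts before B ends → B and A overlap.
D starts after B ends — done with B.
A starts before C ends → C and A overlap.
D starts after C ends — done with C.
D starts after A ends — done with A.
E starts before D ends → D and E overlap.
F starts before D ends → D and F overlap.
F starts before E ends → E and F overlap.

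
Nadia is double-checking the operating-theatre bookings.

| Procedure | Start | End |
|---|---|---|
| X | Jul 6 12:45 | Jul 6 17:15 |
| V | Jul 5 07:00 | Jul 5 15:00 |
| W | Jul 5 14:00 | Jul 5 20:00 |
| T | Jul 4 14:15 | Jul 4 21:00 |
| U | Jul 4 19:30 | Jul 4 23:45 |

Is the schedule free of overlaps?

No

Sorted by start: T, U, V, W, X.
U starts before T ends → T and U overlap.
That's a conflict, so the schedule is not conflict-free.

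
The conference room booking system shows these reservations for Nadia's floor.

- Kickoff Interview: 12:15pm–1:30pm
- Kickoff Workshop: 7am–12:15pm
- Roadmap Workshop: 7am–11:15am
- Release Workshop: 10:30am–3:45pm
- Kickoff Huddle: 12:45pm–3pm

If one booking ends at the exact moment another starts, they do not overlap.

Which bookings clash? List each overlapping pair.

Kickoff Huddle & Kickoff Interview, Kickoff Huddle & Release Workshop, Kickoff Interview & Release Workshop, Kickoff Workshop & Release Workshop, Kickoff Workshop & Roadmap Workshop, Release Workshop & Roadmap Workshop

Sorted by start: Kickoff Workshop, Roadmap Workshop, Release Workshop, Kickoff Interview, Kickoff Huddle.
Roadmap Workshop starts before Kickoff Workshop ends → Kickoff Workshop and Roadmap Workshop overlap.
Release Workshop starts before Kickoff Workshop ends → Kickoff Workshop and Release Workshop overlap.
Kickoff Interview starts exactly when Kickoff Workshop ends (back-to-back, no overlap); Kickoff Workshop is clear from here.
Release Workshop starts before Roadmap Workshop ends → Roadmap Workshop and Release Workshop overlap.
Kickoff Interview starts after Roadmap Workshop ends; Roadmap Workshop is clear from here.
Kickoff Interview starts before Release Workshop ends → Release Workshop and Kickoff Interview overlap.
Kickoff Huddle starts before Release Workshop ends → Release Workshop and Kickoff Huddle overlap.
Kickoff Huddle starts before Kickoff Interview ends → Kickoff Interview and Kickoff Huddle overlap.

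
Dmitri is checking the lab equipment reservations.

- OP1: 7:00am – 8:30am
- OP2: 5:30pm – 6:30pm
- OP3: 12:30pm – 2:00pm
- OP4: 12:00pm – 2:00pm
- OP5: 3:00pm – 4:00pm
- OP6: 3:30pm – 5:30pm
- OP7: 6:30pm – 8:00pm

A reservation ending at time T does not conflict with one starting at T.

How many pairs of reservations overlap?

Sorted by start: OP1, OP4, OP3, OP5, OP6, OP2, OP7.
OP4 starts after OP1 ends, so nothing later overlaps OP1 either.
OP3 starts before OP4 ends → OP4 and OP3 overlap.
OP5 starts after OP4 ends, so nothing later overlaps OP4 either.
OP5 starts after OP3 ends, so nothing later overlaps OP3 either.
OP6 starts before OP5 ends → OP5 and OP6 overlap.
OP2 starts after OP5 ends, so nothing later overlaps OP5 either.
OP2 starts exactly when OP6 ends (back-to-back, no overlap), so nothing later overlaps OP6 either.
OP7 starts exactly when OP2 ends (back-to-back, no overlap).
Overlapping pairs: OP3 & OP4, OP5 & OP6 — 2 in total.

2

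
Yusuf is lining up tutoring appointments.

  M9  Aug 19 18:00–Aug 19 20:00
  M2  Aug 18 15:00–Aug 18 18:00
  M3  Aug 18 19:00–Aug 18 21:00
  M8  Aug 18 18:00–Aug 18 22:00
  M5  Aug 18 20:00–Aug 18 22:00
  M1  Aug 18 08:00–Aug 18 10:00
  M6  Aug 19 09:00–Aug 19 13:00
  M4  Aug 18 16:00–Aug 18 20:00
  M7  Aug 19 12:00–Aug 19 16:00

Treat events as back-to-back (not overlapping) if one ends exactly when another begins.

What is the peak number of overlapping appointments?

3

Sort all start/end points and keep a running count:
Aug 18 08:00 start M1 → 1
Aug 18 10:00 end M1 → 0
Aug 18 15:00 start M2 → 1
Aug 18 16:00 start M4 → 2
Aug 18 18:00 end M2 → 1
Aug 18 18:00 start M8 → 2
Aug 18 19:00 start M3 → 3
Aug 18 20:00 end M4 → 2
Aug 18 20:00 start M5 → 3
Aug 18 21:00 end M3 → 2
Aug 18 22:00 end M5 → 1
Aug 18 22:00 end M8 → 0
Aug 19 09:00 start M6 → 1
Aug 19 12:00 start M7 → 2
Aug 19 13:00 end M6 → 1
Aug 19 16:00 end M7 → 0
Aug 19 18:00 start M9 → 1
Aug 19 20:00 end M9 → 0
Peak is 3, at Aug 18 19:00 (M3, M4, M8).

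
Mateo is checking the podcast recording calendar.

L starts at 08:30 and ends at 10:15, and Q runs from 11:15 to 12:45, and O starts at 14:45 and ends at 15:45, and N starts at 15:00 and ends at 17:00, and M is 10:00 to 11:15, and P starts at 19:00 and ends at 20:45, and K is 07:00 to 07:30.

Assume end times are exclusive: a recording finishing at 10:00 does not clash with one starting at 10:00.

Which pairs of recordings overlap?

Check each pair: they overlap iff neither finishes before the other starts.
Sorted by start: K, L, M, Q, O, N, P.
L starts after K ends; K is clear from here.
M starts before L ends → L and M overlap.
Q starts after L ends; L is clear from here.
Q starts exactly when M ends (back-to-back, no overlap); M is clear from here.
O starts after Q ends; Q is clear from here.
N starts before O ends → O and N overlap.
P starts after O ends.
P starts after N ends.

L & M, N & O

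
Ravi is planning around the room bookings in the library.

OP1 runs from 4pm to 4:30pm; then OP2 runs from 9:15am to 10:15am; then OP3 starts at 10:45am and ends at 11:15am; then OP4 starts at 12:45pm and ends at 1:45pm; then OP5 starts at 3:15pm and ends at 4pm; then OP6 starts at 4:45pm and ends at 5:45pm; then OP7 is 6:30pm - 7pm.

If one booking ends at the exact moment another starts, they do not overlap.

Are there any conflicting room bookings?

No

Sorted by start: OP2, OP3, OP4, OP5, OP1, OP6, OP7.
OP3 starts after OP2 ends, so nothing later overlaps OP2 either.
OP4 starts after OP3 ends, so nothing later overlaps OP3 either.
OP5 starts after OP4 ends, so nothing later overlaps OP4 either.
OP1 starts exactly when OP5 ends (back-to-back, no overlap), so nothing later overlaps OP5 either.
OP6 starts after OP1 ends, so nothing later overlaps OP1 either.
OP7 starts after OP6 ends.
Every pair is clear; the schedule has no overlaps.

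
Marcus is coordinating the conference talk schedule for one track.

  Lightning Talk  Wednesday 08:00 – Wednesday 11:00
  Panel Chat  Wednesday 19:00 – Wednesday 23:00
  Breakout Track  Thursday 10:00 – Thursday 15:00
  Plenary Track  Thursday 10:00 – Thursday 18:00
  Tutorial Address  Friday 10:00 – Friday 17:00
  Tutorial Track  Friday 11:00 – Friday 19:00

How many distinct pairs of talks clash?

2

Sorted by start: Lightning Talk, Panel Chat, Breakout Track, Plenary Track, Tutorial Address, Tutorial Track.
Panel Chat starts after Lightning Talk ends, so nothing later overlaps Lightning Talk either.
Breakout Track starts after Panel Chat ends, so nothing later overlaps Panel Chat either.
Plenary Track starts before Breakout Track ends → Breakout Track and Plenary Track overlap.
Tutorial Address starts after Breakout Track ends, so nothing later overlaps Breakout Track either.
Tutorial Address starts after Plenary Track ends, so nothing later overlaps Plenary Track either.
Tutorial Track starts before Tutorial Address ends → Tutorial Address and Tutorial Track overlap.
Overlapping pairs: Breakout Track & Plenary Track, Tutorial Address & Tutorial Track — 2 in total.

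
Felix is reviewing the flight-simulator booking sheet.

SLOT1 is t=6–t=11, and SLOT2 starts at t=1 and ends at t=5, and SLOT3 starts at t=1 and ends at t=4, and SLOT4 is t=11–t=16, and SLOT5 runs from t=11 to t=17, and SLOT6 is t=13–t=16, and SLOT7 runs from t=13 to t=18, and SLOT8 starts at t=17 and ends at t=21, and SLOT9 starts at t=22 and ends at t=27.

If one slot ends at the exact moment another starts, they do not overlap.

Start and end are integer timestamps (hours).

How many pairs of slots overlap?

Sorted by start: SLOT2, SLOT3, SLOT1, SLOT4, SLOT5, SLOT6, SLOT7, SLOT8, SLOT9.
SLOT3 starts before SLOT2 ends → SLOT2 and SLOT3 overlap.
SLOT1 starts after SLOT2 ends — done with SLOT2.
SLOT1 starts after SLOT3 ends — done with SLOT3.
SLOT4 starts exactly when SLOT1 ends (back-to-back, no overlap) — done with SLOT1.
SLOT5 starts before SLOT4 ends → SLOT4 and SLOT5 overlap.
SLOT6 starts before SLOT4 ends → SLOT4 and SLOT6 overlap.
SLOT7 starts before SLOT4 ends → SLOT4 and SLOT7 overlap.
SLOT8 starts after SLOT4 ends — done with SLOT4.
SLOT6 starts before SLOT5 ends → SLOT5 and SLOT6 overlap.
SLOT7 starts before SLOT5 ends → SLOT5 and SLOT7 overlap.
SLOT8 starts exactly when SLOT5 ends (back-to-back, no overlap) — done with SLOT5.
SLOT7 starts before SLOT6 ends → SLOT6 and SLOT7 overlap.
SLOT8 starts after SLOT6 ends — done with SLOT6.
SLOT8 starts before SLOT7 ends → SLOT7 and SLOT8 overlap.
SLOT9 starts after SLOT7 ends.
SLOT9 starts after SLOT8 ends.
Overlapping pairs: SLOT2 & SLOT3, SLOT4 & SLOT5, SLOT4 & SLOT6, SLOT4 & SLOT7, SLOT5 & SLOT6, SLOT5 & SLOT7, SLOT6 & SLOT7, SLOT7 & SLOT8 — 8 in total.

8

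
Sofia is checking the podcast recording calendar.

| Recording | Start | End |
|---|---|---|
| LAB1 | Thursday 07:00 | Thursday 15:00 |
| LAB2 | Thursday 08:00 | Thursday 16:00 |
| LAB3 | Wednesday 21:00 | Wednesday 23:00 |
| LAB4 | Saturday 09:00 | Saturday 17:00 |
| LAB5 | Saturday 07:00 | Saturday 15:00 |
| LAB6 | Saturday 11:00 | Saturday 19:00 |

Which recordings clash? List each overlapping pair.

Sorted by start: LAB3, LAB1, LAB2, LAB5, LAB4, LAB6.
LAB1 starts after LAB3 ends, so LAB3 has no further overlaps.
LAB2 starts before LAB1 ends → LAB1 and LAB2 overlap.
LAB5 starts after LAB1 ends, so LAB1 has no further overlaps.
LAB5 starts after LAB2 ends, so LAB2 has no further overlaps.
LAB4 starts before LAB5 ends → LAB5 and LAB4 overlap.
LAB6 starts before LAB5 ends → LAB5 and LAB6 overlap.
LAB6 starts before LAB4 ends → LAB4 and LAB6 overlap.

LAB1 & LAB2, LAB4 & LAB5, LAB4 & LAB6, LAB5 & LAB6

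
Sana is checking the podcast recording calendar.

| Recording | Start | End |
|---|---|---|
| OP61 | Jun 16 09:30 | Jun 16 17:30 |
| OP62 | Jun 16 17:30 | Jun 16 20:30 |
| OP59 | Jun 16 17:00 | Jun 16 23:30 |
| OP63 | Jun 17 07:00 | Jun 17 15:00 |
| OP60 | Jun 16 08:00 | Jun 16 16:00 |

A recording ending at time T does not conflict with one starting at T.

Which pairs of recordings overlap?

OP59 & OP61, OP59 & OP62, OP60 & OP61

Check each pair: they overlap iff neither finishes before the other starts.
Sorted by start: OP60, OP61, OP59, OP62, OP63.
OP61 starts before OP60 ends → OP60 and OP61 overlap.
OP59 starts after OP60 ends, so nothing later overlaps OP60 either.
OP59 starts before OP61 ends → OP61 and OP59 overlap.
OP62 starts exactly when OP61 ends (back-to-back, no overlap), so nothing later overlaps OP61 either.
OP62 starts before OP59 ends → OP59 and OP62 overlap.
OP63 starts after OP59 ends.
OP63 starts after OP62 ends.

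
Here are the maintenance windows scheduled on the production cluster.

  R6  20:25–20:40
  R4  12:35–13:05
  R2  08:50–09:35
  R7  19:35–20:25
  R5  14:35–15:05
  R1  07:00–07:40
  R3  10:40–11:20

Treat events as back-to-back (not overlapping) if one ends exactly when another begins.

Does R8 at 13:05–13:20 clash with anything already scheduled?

No — it doesn't clash with anything

R1: ends 07:40 at or before R8 starts 13:05 → clear.
R2: ends 09:35 at or before R8 starts 13:05 → clear.
R3: ends 11:20 at or before R8 starts 13:05 → clear.
R4: ends 13:05 at or before R8 starts 13:05 → clear.
R5: starts 14:35 at or after R8 ends 13:20 → clear.
R7: starts 19:35 at or after R8 ends 13:20 → clear.
R6: starts 20:25 at or after R8 ends 13:20 → clear.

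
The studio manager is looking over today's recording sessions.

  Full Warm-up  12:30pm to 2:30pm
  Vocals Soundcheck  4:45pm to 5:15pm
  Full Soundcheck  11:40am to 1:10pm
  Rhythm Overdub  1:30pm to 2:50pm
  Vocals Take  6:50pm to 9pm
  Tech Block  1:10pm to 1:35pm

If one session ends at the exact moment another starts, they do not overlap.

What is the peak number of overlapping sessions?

3

Sweep the timeline, counting +1 at each start and −1 at each end (ends before starts at a tie):
11:40am start Full Soundcheck → 1
12:30pm start Full Warm-up → 2
1:10pm end Full Soundcheck → 1
1:10pm start Tech Block → 2
1:30pm start Rhythm Overdub → 3
1:35pm end Tech Block → 2
2:30pm end Full Warm-up → 1
2:50pm end Rhythm Overdub → 0
4:45pm start Vocals Soundcheck → 1
5:15pm end Vocals Soundcheck → 0
6:50pm start Vocals Take → 1
9pm end Vocals Take → 0
Peak is 3, at 1:30pm (Full Warm-up, Rhythm Overdub, Tech Block).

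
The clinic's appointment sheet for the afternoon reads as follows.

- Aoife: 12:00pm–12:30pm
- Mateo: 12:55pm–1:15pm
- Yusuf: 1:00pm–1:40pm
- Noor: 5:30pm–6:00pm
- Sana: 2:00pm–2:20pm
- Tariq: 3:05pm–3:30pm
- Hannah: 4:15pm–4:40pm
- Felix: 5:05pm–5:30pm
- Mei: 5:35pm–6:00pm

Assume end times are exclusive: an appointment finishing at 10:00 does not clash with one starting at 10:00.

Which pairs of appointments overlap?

Sorted by start: Aoife, Mateo, Yusuf, Sana, Tariq, Hannah, Felix, Noor, Mei.
Mateo starts after Aoife ends; Aoife is clear from here.
Yusuf starts before Mateo ends → Mateo and Yusuf overlap.
Sana starts after Mateo ends; Mateo is clear from here.
Sana starts after Yusuf ends; Yusuf is clear from here.
Tariq starts after Sana ends; Sana is clear from here.
Hannah starts after Tariq ends; Tariq is clear from here.
Felix starts after Hannah ends; Hannah is clear from here.
Noor starts exactly when Felix ends (back-to-back, no overlap); Felix is clear from here.
Mei starts before Noor ends → Noor and Mei overlap.

Mateo & Yusuf, Mei & Noor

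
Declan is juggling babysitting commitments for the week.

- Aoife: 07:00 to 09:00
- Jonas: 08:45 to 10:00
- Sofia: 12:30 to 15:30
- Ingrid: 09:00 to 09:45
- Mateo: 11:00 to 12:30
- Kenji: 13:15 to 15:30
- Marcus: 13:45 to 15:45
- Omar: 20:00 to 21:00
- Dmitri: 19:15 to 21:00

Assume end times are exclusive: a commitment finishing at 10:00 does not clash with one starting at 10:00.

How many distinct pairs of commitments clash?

6

Two intervals overlap when each starts before the other ends.
Sorted by start: Aoife, Jonas, Ingrid, Mateo, Sofia, Kenji, Marcus, Dmitri, Omar.
Jonas starts before Aoife ends → Aoife and Jonas overlap.
Ingrid starts exactly when Aoife ends (back-to-back, no overlap), so nothing later overlaps Aoife either.
Ingrid starts before Jonas ends → Jonas and Ingrid overlap.
Mateo starts after Jonas ends, so nothing later overlaps Jonas either.
Mateo starts after Ingrid ends, so nothing later overlaps Ingrid either.
Sofia starts exactly when Mateo ends (back-to-back, no overlap), so nothing later overlaps Mateo either.
Kenji starts before Sofia ends → Sofia and Kenji overlap.
Marcus starts before Sofia ends → Sofia and Marcus overlap.
Dmitri starts after Sofia ends, so nothing later overlaps Sofia either.
Marcus starts before Kenji ends → Kenji and Marcus overlap.
Dmitri starts after Kenji ends, so nothing later overlaps Kenji either.
Dmitri starts after Marcus ends, so nothing later overlaps Marcus either.
Omar starts before Dmitri ends → Dmitri and Omar overlap.
Overlapping pairs: Aoife & Jonas, Dmitri & Omar, Ingrid & Jonas, Kenji & Marcus, Kenji & Sofia, Marcus & Sofia — 6 in total.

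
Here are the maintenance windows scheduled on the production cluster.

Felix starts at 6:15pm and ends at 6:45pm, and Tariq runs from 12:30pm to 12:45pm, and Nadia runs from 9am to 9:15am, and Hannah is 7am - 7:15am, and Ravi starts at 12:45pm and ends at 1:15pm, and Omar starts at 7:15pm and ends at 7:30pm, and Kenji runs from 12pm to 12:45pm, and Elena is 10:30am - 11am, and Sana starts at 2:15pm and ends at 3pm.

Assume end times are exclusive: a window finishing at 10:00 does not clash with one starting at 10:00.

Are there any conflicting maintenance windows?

Yes

Sorted by start: Hannah, Nadia, Elena, Kenji, Tariq, Ravi, Sana, Felix, Omar.
Nadia starts after Hannah ends, so nothing later overlaps Hannah either.
Elena starts after Nadia ends, so nothing later overlaps Nadia either.
Kenji starts after Elena ends, so nothing later overlaps Elena either.
Tariq starts before Kenji ends → Kenji and Tariq overlap.
That's a conflict, so the schedule is not conflict-free.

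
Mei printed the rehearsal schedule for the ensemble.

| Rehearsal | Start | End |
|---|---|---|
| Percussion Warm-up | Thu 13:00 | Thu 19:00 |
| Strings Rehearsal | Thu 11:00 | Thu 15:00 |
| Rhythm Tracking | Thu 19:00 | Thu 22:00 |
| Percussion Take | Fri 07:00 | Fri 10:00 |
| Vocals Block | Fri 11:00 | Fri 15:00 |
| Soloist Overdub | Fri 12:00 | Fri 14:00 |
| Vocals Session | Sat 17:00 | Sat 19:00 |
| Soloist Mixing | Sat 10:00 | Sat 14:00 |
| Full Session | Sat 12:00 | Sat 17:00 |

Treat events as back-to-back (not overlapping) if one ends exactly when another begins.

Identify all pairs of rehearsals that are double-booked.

Check each pair: they overlap iff neither finishes before the other starts.
Sorted by start: Strings Rehearsal, Percussion Warm-up, Rhythm Tracking, Percussion Take, Vocals Block, Soloist Overdub, Soloist Mixing, Full Session, Vocals Session.
Percussion Warm-up starts before Strings Rehearsal ends → Strings Rehearsal and Percussion Warm-up overlap.
Rhythm Tracking starts after Strings Rehearsal ends — done with Strings Rehearsal.
Rhythm Tracking starts exactly when Percussion Warm-up ends (back-to-back, no overlap) — done with Percussion Warm-up.
Percussion Take starts after Rhythm Tracking ends — done with Rhythm Tracking.
Vocals Block starts after Percussion Take ends — done with Percussion Take.
Soloist Overdub starts before Vocals Block ends → Vocals Block and Soloist Overdub overlap.
Soloist Mixing starts after Vocals Block ends — done with Vocals Block.
Soloist Mixing starts after Soloist Overdub ends — done with Soloist Overdub.
Full Session starts before Soloist Mixing ends → Soloist Mixing and Full Session overlap.
Vocals Session starts after Soloist Mixing ends.
Vocals Session starts exactly when Full Session ends (back-to-back, no overlap).

Full Session & Soloist Mixing, Percussion Warm-up & Strings Rehearsal, Soloist Overdub & Vocals Block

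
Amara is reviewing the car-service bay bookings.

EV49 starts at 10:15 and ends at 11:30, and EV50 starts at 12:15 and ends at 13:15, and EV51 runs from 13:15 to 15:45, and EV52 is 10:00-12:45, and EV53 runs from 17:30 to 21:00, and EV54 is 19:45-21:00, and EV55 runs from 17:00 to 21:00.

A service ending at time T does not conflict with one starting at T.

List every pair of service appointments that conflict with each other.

EV49 & EV52, EV50 & EV52, EV53 & EV54, EV53 & EV55, EV54 & EV55

Sorted by start: EV52, EV49, EV50, EV51, EV55, EV53, EV54.
EV49 starts before EV52 ends → EV52 and EV49 overlap.
EV50 starts before EV52 ends → EV52 and EV50 overlap.
EV51 starts after EV52 ends — done with EV52.
EV50 starts after EV49 ends — done with EV49.
EV51 starts exactly when EV50 ends (back-to-back, no overlap) — done with EV50.
EV55 starts after EV51 ends — done with EV51.
EV53 starts before EV55 ends → EV55 and EV53 overlap.
EV54 starts before EV55 ends → EV55 and EV54 overlap.
EV54 starts before EV53 ends → EV53 and EV54 overlap.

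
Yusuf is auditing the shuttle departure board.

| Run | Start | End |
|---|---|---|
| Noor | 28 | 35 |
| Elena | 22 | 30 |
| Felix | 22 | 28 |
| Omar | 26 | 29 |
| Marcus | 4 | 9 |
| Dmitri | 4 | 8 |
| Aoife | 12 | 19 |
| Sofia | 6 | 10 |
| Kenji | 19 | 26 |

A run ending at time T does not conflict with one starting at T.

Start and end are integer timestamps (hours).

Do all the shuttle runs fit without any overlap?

Sorted by start: Dmitri, Marcus, Sofia, Aoife, Kenji, Felix, Elena, Omar, Noor.
Marcus starts before Dmitri ends → Dmitri and Marcus overlap.
That's a conflict, so the schedule is not conflict-free.

No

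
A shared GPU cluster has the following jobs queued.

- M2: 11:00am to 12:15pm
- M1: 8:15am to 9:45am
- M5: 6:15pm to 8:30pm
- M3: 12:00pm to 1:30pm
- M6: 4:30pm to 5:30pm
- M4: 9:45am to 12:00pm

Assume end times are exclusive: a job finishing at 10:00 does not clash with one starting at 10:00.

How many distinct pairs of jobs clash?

2

Sorted by start: M1, M4, M2, M3, M6, M5.
M4 starts exactly when M1 ends (back-to-back, no overlap), so nothing later overlaps M1 either.
M2 starts before M4 ends → M4 and M2 overlap.
M3 starts exactly when M4 ends (back-to-back, no overlap), so nothing later overlaps M4 either.
M3 starts before M2 ends → M2 and M3 overlap.
M6 starts after M2 ends, so nothing later overlaps M2 either.
M6 starts after M3 ends, so nothing later overlaps M3 either.
M5 starts after M6 ends.
Overlapping pairs: M2 & M3, M2 & M4 — 2 in total.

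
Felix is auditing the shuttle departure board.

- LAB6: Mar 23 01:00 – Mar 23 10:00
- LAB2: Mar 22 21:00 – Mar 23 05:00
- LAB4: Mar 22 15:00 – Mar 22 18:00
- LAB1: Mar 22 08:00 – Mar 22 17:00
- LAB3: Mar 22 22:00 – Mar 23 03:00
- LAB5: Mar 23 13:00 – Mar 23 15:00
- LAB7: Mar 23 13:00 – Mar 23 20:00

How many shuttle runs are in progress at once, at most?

3

Walk through starts and ends in time order (an end at T is processed before a start at T):
Mar 22 08:00 start LAB1 → 1
Mar 22 15:00 start LAB4 → 2
Mar 22 17:00 end LAB1 → 1
Mar 22 18:00 end LAB4 → 0
Mar 22 21:00 start LAB2 → 1
Mar 22 22:00 start LAB3 → 2
Mar 23 01:00 start LAB6 → 3
Mar 23 03:00 end LAB3 → 2
Mar 23 05:00 end LAB2 → 1
Mar 23 10:00 end LAB6 → 0
Mar 23 13:00 start LAB5 → 1
Mar 23 13:00 start LAB7 → 2
Mar 23 15:00 end LAB5 → 1
Mar 23 20:00 end LAB7 → 0
Peak is 3, at Mar 23 01:00 (LAB2, LAB3, LAB6).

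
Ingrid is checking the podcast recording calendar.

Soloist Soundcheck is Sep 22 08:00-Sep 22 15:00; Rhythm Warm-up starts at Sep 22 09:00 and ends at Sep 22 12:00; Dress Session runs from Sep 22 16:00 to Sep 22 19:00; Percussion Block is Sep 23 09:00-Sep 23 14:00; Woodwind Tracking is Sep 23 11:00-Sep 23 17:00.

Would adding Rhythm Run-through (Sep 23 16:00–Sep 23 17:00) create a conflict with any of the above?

Soloist Soundcheck: ends Sep 22 15:00 at or before Rhythm Run-through starts Sep 23 16:00 → clear.
Rhythm Warm-up: ends Sep 22 12:00 at or before Rhythm Run-through starts Sep 23 16:00 → clear.
Dress Session: ends Sep 22 19:00 at or before Rhythm Run-through starts Sep 23 16:00 → clear.
Percussion Block: ends Sep 23 14:00 at or before Rhythm Run-through starts Sep 23 16:00 → clear.
Woodwind Tracking: starts Sep 23 11:00 before Rhythm Run-through ends Sep 23 17:00, and ends Sep 23 17:00 after Rhythm Run-through starts Sep 23 16:00 → overlap.
Rhythm Run-through overlaps Woodwind Tracking.

Yes — it overlaps Woodwind Tracking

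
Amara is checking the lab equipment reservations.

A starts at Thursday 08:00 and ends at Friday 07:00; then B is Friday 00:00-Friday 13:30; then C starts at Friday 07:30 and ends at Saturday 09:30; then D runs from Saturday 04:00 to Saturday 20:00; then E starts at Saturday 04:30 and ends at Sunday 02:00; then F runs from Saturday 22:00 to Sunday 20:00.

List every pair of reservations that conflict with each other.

Sorted by start: A, B, C, D, E, F.
B starts before A ends → A and B overlap.
C starts after A ends, so A has no further overlaps.
C starts before B ends → B and C overlap.
D starts after B ends, so B has no further overlaps.
D starts before C ends → C and D overlap.
E starts before C ends → C and E overlap.
F starts after C ends.
E starts before D ends → D and E overlap.
F starts after D ends.
F starts before E ends → E and F overlap.

A & B, B & C, C & D, C & E, D & E, E & F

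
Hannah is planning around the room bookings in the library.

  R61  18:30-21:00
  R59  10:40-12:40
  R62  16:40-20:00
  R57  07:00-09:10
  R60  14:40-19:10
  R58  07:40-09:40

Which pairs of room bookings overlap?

Two intervals overlap when each starts before the other ends.
Sorted by start: R57, R58, R59, R60, R62, R61.
R58 starts before R57 ends → R57 and R58 overlap.
R59 starts after R57 ends — done with R57.
R59 starts after R58 ends — done with R58.
R60 starts after R59 ends — done with R59.
R62 starts before R60 ends → R60 and R62 overlap.
R61 starts before R60 ends → R60 and R61 overlap.
R61 starts before R62 ends → R62 and R61 overlap.

R57 & R58, R60 & R61, R60 & R62, R61 & R62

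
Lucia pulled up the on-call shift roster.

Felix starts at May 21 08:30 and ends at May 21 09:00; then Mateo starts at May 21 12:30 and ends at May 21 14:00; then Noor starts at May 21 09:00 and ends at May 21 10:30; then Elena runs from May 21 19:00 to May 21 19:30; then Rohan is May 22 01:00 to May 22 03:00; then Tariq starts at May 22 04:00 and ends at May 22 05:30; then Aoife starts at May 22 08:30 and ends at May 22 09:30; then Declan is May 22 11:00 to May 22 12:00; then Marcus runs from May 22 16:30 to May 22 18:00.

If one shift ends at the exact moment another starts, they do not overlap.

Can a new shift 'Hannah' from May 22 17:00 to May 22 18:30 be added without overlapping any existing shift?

No — it overlaps Marcus

Felix: ends May 21 09:00 at or before Hannah starts May 22 17:00 → clear.
Noor: ends May 21 10:30 at or before Hannah starts May 22 17:00 → clear.
Mateo: ends May 21 14:00 at or before Hannah starts May 22 17:00 → clear.
Elena: ends May 21 19:30 at or before Hannah starts May 22 17:00 → clear.
Rohan: ends May 22 03:00 at or before Hannah starts May 22 17:00 → clear.
Tariq: ends May 22 05:30 at or before Hannah starts May 22 17:00 → clear.
Aoife: ends May 22 09:30 at or before Hannah starts May 22 17:00 → clear.
Declan: ends May 22 12:00 at or before Hannah starts May 22 17:00 → clear.
Marcus: starts May 22 16:30 before Hannah ends May 22 18:30, and ends May 22 18:00 after Hannah starts May 22 17:00 → overlap.
Hannah overlaps Marcus.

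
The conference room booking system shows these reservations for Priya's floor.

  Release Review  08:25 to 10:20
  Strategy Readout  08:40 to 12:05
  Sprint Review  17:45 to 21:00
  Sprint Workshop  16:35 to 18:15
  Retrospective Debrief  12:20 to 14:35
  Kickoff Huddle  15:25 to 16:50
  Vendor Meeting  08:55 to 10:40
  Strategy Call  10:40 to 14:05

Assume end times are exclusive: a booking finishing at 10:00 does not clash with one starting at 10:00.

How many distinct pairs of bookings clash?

Sorted by start: Release Review, Strategy Readout, Vendor Meeting, Strategy Call, Retrospective Debrief, Kickoff Huddle, Sprint Workshop, Sprint Review.
Strategy Readout starts before Release Review ends → Release Review and Strategy Readout overlap.
Vendor Meeting starts before Release Review ends → Release Review and Vendor Meeting overlap.
Strategy Call starts after Release Review ends — done with Release Review.
Vendor Meeting starts before Strategy Readout ends → Strategy Readout and Vendor Meeting overlap.
Strategy Call starts before Strategy Readout ends → Strategy Readout and Strategy Call overlap.
Retrospective Debrief starts after Strategy Readout ends — done with Strategy Readout.
Strategy Call starts exactly when Vendor Meeting ends (back-to-back, no overlap) — done with Vendor Meeting.
Retrospective Debrief starts before Strategy Call ends → Strategy Call and Retrospective Debrief overlap.
Kickoff Huddle starts after Strategy Call ends — done with Strategy Call.
Kickoff Huddle starts after Retrospective Debrief ends — done with Retrospective Debrief.
Sprint Workshop starts before Kickoff Huddle ends → Kickoff Huddle and Sprint Workshop overlap.
Sprint Review starts after Kickoff Huddle ends.
Sprint Review starts before Sprint Workshop ends → Sprint Workshop and Sprint Review overlap.
Overlapping pairs: Kickoff Huddle & Sprint Workshop, Release Review & Strategy Readout, Release Review & Vendor Meeting, Retrospective Debrief & Strategy Call, Sprint Review & Sprint Workshop, Strategy Call & Strategy Readout, Strategy Readout & Vendor Meeting — 7 in total.

7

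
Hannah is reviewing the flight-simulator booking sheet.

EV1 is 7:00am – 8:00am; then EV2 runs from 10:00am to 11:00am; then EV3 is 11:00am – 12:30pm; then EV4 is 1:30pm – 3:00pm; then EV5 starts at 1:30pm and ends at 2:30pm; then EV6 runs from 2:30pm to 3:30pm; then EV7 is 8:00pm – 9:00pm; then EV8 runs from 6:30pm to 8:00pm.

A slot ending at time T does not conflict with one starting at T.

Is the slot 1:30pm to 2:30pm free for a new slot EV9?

No — it overlaps EV4, EV5

EV1: ends 8:00am at or before EV9 starts 1:30pm → clear.
EV2: ends 11:00am at or before EV9 starts 1:30pm → clear.
EV3: ends 12:30pm at or before EV9 starts 1:30pm → clear.
EV4: starts 1:30pm before EV9 ends 2:30pm, and ends 3:00pm after EV9 starts 1:30pm → overlap.
EV5: starts 1:30pm before EV9 ends 2:30pm, and ends 2:30pm after EV9 starts 1:30pm → overlap.
EV6: starts 2:30pm at or after EV9 ends 2:30pm → clear.
EV8: starts 6:30pm at or after EV9 ends 2:30pm → clear.
EV7: starts 8:00pm at or after EV9 ends 2:30pm → clear.
EV9 overlaps EV4, EV5.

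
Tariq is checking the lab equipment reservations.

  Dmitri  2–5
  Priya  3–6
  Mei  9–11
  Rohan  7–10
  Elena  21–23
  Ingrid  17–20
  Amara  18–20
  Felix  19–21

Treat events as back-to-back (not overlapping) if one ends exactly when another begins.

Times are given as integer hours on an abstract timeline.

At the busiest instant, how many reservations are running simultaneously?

3

Walk through starts and ends in time order (an end at T is processed before a start at T):
2 start Dmitri → 1
3 start Priya → 2
5 end Dmitri → 1
6 end Priya → 0
7 start Rohan → 1
9 start Mei → 2
10 end Rohan → 1
11 end Mei → 0
17 start Ingrid → 1
18 start Amara → 2
19 start Felix → 3
20 end Amara → 2
20 end Ingrid → 1
21 end Felix → 0
21 start Elena → 1
23 end Elena → 0
Peak is 3, at 19 (Amara, Felix, Ingrid).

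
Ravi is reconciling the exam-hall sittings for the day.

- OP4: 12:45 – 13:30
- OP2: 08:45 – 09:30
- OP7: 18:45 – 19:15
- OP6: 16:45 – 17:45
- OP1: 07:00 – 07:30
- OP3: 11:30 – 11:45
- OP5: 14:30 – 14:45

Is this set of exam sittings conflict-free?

Yes

Two intervals overlap when each starts before the other ends.
Sorted by start: OP1, OP2, OP3, OP4, OP5, OP6, OP7.
OP2 starts after OP1 ends, so OP1 has no further overlaps.
OP3 starts after OP2 ends, so OP2 has no further overlaps.
OP4 starts after OP3 ends, so OP3 has no further overlaps.
OP5 starts after OP4 ends, so OP4 has no further overlaps.
OP6 starts after OP5 ends, so OP5 has no further overlaps.
OP7 starts after OP6 ends.
Every pair is clear; the schedule has no overlaps.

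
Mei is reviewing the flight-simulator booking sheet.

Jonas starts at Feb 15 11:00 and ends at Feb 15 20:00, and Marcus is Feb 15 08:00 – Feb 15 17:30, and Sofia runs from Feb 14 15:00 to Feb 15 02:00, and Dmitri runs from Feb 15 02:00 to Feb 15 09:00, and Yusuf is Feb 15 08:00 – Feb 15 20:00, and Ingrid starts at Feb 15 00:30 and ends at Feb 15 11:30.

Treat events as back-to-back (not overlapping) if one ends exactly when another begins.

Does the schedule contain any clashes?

Yes

Sorted by start: Sofia, Ingrid, Dmitri, Marcus, Yusuf, Jonas.
Ingrid starts before Sofia ends → Sofia and Ingrid overlap.
That's a conflict, so the schedule is not conflict-free.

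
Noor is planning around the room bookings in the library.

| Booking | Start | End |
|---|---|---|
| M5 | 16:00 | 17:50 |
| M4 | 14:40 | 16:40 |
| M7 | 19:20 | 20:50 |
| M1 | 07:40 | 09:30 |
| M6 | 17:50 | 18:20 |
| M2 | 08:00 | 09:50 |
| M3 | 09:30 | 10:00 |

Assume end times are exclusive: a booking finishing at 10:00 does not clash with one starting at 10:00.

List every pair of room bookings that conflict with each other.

M1 & M2, M2 & M3, M4 & M5

Check each pair: they overlap iff neither finishes before the other starts.
Sorted by start: M1, M2, M3, M4, M5, M6, M7.
M2 starts before M1 ends → M1 and M2 overlap.
M3 starts exactly when M1 ends (back-to-back, no overlap) — done with M1.
M3 starts before M2 ends → M2 and M3 overlap.
M4 starts after M2 ends — done with M2.
M4 starts after M3 ends — done with M3.
M5 starts before M4 ends → M4 and M5 overlap.
M6 starts after M4 ends — done with M4.
M6 starts exactly when M5 ends (back-to-back, no overlap) — done with M5.
M7 starts after M6 ends.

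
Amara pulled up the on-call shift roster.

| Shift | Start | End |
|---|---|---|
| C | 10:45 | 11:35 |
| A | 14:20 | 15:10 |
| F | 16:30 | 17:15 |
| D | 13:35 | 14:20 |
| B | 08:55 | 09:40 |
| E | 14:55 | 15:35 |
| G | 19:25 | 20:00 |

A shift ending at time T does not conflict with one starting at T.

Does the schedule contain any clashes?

Sorted by start: B, C, D, A, E, F, G.
C starts after B ends; B is clear from here.
D starts after C ends; C is clear from here.
A starts exactly when D ends (back-to-back, no overlap); D is clear from here.
E starts before A ends → A and E overlap.
That's a conflict, so the schedule is not conflict-free.

Yes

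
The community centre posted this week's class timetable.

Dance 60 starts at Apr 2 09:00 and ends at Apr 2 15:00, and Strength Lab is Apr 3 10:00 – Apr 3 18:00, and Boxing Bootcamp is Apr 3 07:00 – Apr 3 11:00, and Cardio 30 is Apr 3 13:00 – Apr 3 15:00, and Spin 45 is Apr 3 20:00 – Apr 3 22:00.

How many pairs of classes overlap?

2

Two intervals overlap when each starts before the other ends.
Sorted by start: Dance 60, Boxing Bootcamp, Strength Lab, Cardio 30, Spin 45.
Boxing Bootcamp starts after Dance 60 ends, so Dance 60 has no further overlaps.
Strength Lab starts before Boxing Bootcamp ends → Boxing Bootcamp and Strength Lab overlap.
Cardio 30 starts after Boxing Bootcamp ends, so Boxing Bootcamp has no further overlaps.
Cardio 30 starts before Strength Lab ends → Strength Lab and Cardio 30 overlap.
Spin 45 starts after Strength Lab ends.
Spin 45 starts after Cardio 30 ends.
Overlapping pairs: Boxing Bootcamp & Strength Lab, Cardio 30 & Strength Lab — 2 in total.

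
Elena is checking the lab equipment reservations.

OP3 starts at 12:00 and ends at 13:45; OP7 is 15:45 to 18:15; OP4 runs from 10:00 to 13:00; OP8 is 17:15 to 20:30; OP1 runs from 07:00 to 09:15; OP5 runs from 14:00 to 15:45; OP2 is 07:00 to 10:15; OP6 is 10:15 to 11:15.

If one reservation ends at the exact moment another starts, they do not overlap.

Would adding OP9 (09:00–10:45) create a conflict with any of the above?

OP1: starts 07:00 before OP9 ends 10:45, and ends 09:15 after OP9 starts 09:00 → overlap.
OP2: starts 07:00 before OP9 ends 10:45, and ends 10:15 after OP9 starts 09:00 → overlap.
OP4: starts 10:00 before OP9 ends 10:45, and ends 13:00 after OP9 starts 09:00 → overlap.
OP6: starts 10:15 before OP9 ends 10:45, and ends 11:15 after OP9 starts 09:00 → overlap.
OP3: starts 12:00 at or after OP9 ends 10:45 → clear.
OP5: starts 14:00 at or after OP9 ends 10:45 → clear.
OP7: starts 15:45 at or after OP9 ends 10:45 → clear.
OP8: starts 17:15 at or after OP9 ends 10:45 → clear.
OP9 overlaps OP1, OP2, OP4, OP6.

Yes — it overlaps OP1, OP2, OP4, OP6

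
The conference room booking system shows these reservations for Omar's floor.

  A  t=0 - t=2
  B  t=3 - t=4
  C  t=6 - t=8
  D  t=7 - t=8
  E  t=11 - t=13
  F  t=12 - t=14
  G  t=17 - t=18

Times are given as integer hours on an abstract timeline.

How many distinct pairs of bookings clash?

2

Sorted by start: A, B, C, D, E, F, G.
B starts after A ends, so A has no further overlaps.
C starts after B ends, so B has no further overlaps.
D starts before C ends → C and D overlap.
E starts after C ends, so C has no further overlaps.
E starts after D ends, so D has no further overlaps.
F starts before E ends → E and F overlap.
G starts after E ends.
G starts after F ends.
Overlapping pairs: C & D, E & F — 2 in total.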